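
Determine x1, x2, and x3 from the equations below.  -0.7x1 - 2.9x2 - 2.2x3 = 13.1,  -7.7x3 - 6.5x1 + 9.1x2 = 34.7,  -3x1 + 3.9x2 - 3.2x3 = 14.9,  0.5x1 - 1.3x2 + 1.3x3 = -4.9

Row-reduce the augmented matrix:
R1 ← R1 / (-7/10).
R2 ← R2 + 13/2·R1.
R3 ← R3 + 3·R1.
R4 ← R4 − 1/2·R1.
R2 ← R2 / (1261/35).
R1 ← R1 − 29/7·R2.
R3 ← R3 − 1143/70·R2.
R4 ← R4 + 118/35·R2.
R3 ← R3 / (11597/25220).
R1 ← R1 − 4235/2522·R3.
R2 ← R2 − 891/2522·R3.
R4 ← R4 − 11597/12610·R3.
R4 reduces to 0 = 0, so the extra equation is consistent.
Reading off the reduced rows gives x1 = -2, x2 = -1, x3 = -4.

x1 = -2, x2 = -1, x3 = -4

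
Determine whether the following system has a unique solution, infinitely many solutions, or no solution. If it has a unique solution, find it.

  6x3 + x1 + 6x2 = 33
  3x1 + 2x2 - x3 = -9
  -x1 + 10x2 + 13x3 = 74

Row-reduce:
R2 ← R2 − 3·R1.
R3 ← R3 + 1·R1.
R2 ← R2 / (-16).
R1 ← R1 − 6·R2.
R3 ← R3 − 16·R2.
Row 3 reduces to 0 = -1, a contradiction. The system is inconsistent.

no solution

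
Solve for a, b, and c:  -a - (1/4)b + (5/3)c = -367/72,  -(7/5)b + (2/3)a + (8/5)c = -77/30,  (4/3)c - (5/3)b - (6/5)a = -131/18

Row-reduce the augmented matrix:
R1 ← R1 / (-1).
R2 ← R2 − 2/3·R1.
R3 ← R3 + 6/5·R1.
R2 ← R2 / (-47/30).
R1 ← R1 − 1/4·R2.
R3 ← R3 + 41/30·R2.
R3 ← R3 / (-6412/2115).
R1 ← R1 + 58/47·R3.
R2 ← R2 + 244/141·R3.
Reading off the reduced rows gives a = 5/2, b = 3/2, c = -4/3.

a = 5/2, b = 3/2, c = -4/3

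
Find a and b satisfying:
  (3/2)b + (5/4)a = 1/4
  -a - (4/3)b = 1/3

From equation 2: a = -1/3 − 4/3·b.
Substitute into equation 1 and solve: b = -4.
Then a = 5.

a = 5, b = -4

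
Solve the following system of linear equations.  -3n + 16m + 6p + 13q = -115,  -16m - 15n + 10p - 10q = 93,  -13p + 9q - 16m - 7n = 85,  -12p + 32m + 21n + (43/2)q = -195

Row-reduce:
R1 ← R1 / (16).
R2 ← R2 + 16·R1.
R3 ← R3 + 16·R1.
R4 ← R4 − 32·R1.
R2 ← R2 / (-18).
R1 ← R1 + 3/16·R2.
R3 ← R3 + 10·R2.
R4 ← R4 − 27·R2.
R3 ← R3 / (-143/9).
R1 ← R1 − 5/24·R3.
R2 ← R2 + 8/9·R3.
Row 4 reduces to 0 = 2, a contradiction. The system is inconsistent.

no solution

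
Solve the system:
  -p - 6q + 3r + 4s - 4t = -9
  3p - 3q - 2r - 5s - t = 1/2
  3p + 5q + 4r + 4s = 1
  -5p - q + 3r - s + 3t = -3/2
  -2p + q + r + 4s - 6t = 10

p = -1, q = 2, r = 0, s = -3/2, t = -2

Row-reduce the augmented matrix:
R1 ← R1 / (-1).
R2 ← R2 − 3·R1.
R3 ← R3 − 3·R1.
R4 ← R4 + 5·R1.
R5 ← R5 + 2·R1.
R2 ← R2 / (-21).
R1 ← R1 − 6·R2.
R3 ← R3 + 13·R2.
R4 ← R4 − 29·R2.
R5 ← R5 − 13·R2.
R3 ← R3 / (26/3).
R1 ← R1 + 1·R3.
R2 ← R2 + 1/3·R3.
R4 ← R4 + 7/3·R3.
R5 ← R5 + 2/3·R3.
R4 ← R4 / (-213/26).
R1 ← R1 + 17/26·R4.
R2 ← R2 − 3/26·R4.
R3 ← R3 − 35/26·R4.
R5 ← R5 − 16/13·R4.
R5 ← R5 / (-8578/1491).
R1 ← R1 + 104/213·R5.
R2 ← R2 − 260/497·R5.
R3 ← R3 − 296/1491·R5.
R4 ← R4 + 725/1491·R5.
Reading off the reduced rows gives p = -1, q = 2, r = 0, s = -3/2, t = -2.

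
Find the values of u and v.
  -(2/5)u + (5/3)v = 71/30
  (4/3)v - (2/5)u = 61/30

u = -7/4, v = 1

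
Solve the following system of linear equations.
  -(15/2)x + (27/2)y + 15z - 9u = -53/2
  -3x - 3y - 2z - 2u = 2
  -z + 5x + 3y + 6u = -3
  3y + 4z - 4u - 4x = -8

Row-reduce:
R1 ← R1 / (-15/2).
R2 ← R2 + 3·R1.
R3 ← R3 − 5·R1.
R4 ← R4 + 4·R1.
R2 ← R2 / (-42/5).
R1 ← R1 + 9/5·R2.
R3 ← R3 − 12·R2.
R4 ← R4 + 21/5·R2.
R3 ← R3 / (-17/7).
R1 ← R1 + 2/7·R3.
R2 ← R2 − 20/21·R3.
Row 4 reduces to 0 = -1/6, a contradiction. The system is inconsistent.

no solution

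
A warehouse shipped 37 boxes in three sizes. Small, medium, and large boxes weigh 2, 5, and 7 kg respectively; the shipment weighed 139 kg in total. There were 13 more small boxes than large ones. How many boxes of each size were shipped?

Let s = small boxes, m = medium boxes, l = large boxes.
  s + m + l = 37
  2s + 5m + 7l = 139
  s - l = 13
Row-reduce the augmented matrix:
R2 ← R2 − 2·R1.
R3 ← R3 − 1·R1.
R2 ← R2 / (3).
R1 ← R1 − 1·R2.
R3 ← R3 + 1·R2.
R3 ← R3 / (-1/3).
R1 ← R1 + 2/3·R3.
R2 ← R2 − 5/3·R3.
Reading off the reduced rows gives s = 20, m = 10, l = 7.

small boxes: 20, medium boxes: 10, large boxes: 7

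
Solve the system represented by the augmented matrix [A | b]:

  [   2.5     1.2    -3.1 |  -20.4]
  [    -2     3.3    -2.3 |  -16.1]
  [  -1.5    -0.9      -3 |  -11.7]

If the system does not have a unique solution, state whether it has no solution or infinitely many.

x_1 = -1, x_2 = -2, x_3 = 5

Row-reduce the augmented matrix:
R1 ← R1 / (5/2).
R2 ← R2 + 2·R1.
R3 ← R3 + 3/2·R1.
R2 ← R2 / (213/50).
R1 ← R1 − 12/25·R2.
R3 ← R3 + 9/50·R2.
R3 ← R3 / (-1797/355).
R1 ← R1 + 249/355·R3.
R2 ← R2 + 239/213·R3.
Reading off the reduced rows gives x_1 = -1, x_2 = -2, x_3 = 5.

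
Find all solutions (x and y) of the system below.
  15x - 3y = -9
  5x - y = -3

infinitely many solutions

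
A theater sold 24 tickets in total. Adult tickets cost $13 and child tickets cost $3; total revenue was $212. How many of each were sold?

adult tickets: 14, child tickets: 10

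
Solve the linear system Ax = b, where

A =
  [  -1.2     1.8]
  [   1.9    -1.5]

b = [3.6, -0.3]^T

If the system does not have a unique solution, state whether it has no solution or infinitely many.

Row-reduce the augmented matrix:
R1 ← R1 / (-6/5).
R2 ← R2 − 19/10·R1.
R2 ← R2 / (27/20).
R1 ← R1 + 3/2·R2.
Reading off the reduced rows gives x_1 = 3, x_2 = 4.

x_1 = 3, x_2 = 4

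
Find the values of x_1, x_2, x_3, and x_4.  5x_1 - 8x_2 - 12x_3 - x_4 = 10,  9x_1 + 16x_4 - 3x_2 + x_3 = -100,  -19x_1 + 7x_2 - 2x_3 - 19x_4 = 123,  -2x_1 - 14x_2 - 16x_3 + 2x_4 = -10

x_1 = 0, x_2 = 1, x_3 = -1, x_4 = -6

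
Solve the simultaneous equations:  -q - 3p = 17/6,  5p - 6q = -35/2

Row-reduce the augmented matrix:
R1 ← R1 / (-3).
R2 ← R2 − 5·R1.
R2 ← R2 / (-23/3).
R1 ← R1 − 1/3·R2.
Reading off the reduced rows gives p = -3/2, q = 5/3.

p = -3/2, q = 5/3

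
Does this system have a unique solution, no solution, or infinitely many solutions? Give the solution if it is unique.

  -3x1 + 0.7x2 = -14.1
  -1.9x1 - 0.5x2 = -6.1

Row-reduce the augmented matrix:
R1 ← R1 / (-3).
R2 ← R2 + 19/10·R1.
R2 ← R2 / (-283/300).
R1 ← R1 + 7/30·R2.
Reading off the reduced rows gives x1 = 4, x2 = -3.

x1 = 4, x2 = -3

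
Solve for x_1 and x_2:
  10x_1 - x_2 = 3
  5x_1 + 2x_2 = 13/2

Row-reduce the augmented matrix:
R1 ← R1 / (10).
R2 ← R2 − 5·R1.
R2 ← R2 / (5/2).
R1 ← R1 + 1/10·R2.
Reading off the reduced rows gives x_1 = 1/2, x_2 = 2.

x_1 = 1/2, x_2 = 2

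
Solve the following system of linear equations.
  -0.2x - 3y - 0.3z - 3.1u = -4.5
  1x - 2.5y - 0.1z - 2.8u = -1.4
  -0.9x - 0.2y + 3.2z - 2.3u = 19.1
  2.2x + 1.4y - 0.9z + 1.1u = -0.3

Row-reduce the augmented matrix:
R1 ← R1 / (-1/5).
R2 ← R2 − 1·R1.
R3 ← R3 + 9/10·R1.
R4 ← R4 − 11/5·R1.
R2 ← R2 / (-35/2).
R1 ← R1 − 15·R2.
R3 ← R3 − 133/10·R2.
R4 ← R4 + 158/5·R2.
R3 ← R3 / (1667/500).
R1 ← R1 − 9/70·R3.
R2 ← R2 − 16/175·R3.
R4 ← R4 + 1147/875·R3.
R4 ← R4 / (-49198/58345).
R1 ← R1 + 1151/11669·R4.
R2 ← R2 − 12925/11669·R4.
R3 ← R3 + 1129/1667·R4.
Reading off the reduced rows gives x = 1, y = 3, z = 5, u = -2.

x = 1, y = 3, z = 5, u = -2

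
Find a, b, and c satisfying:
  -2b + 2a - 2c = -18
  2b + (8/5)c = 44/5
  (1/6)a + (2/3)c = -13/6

a = -5, b = 6, c = -2

Row-reduce the augmented matrix:
R1 ← R1 / (2).
R3 ← R3 − 1/6·R1.
R2 ← R2 / (2).
R1 ← R1 + 1·R2.
R3 ← R3 − 1/6·R2.
R3 ← R3 / (7/10).
R1 ← R1 + 1/5·R3.
R2 ← R2 − 4/5·R3.
Reading off the reduced rows gives a = -5, b = 6, c = -2.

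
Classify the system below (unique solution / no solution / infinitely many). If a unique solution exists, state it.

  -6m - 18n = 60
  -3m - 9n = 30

infinitely many solutions

Row-reduce:
R1 ← R1 / (-6).
R2 ← R2 + 3·R1.
Rank is 1 with 2 unknowns, leaving n free.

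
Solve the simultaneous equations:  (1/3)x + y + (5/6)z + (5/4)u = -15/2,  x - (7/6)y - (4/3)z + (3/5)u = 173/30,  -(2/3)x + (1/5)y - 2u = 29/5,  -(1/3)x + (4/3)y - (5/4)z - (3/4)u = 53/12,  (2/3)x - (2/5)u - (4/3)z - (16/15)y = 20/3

no solution

Row-reduce:
R1 ← R1 / (1/3).
R2 ← R2 − 1·R1.
R3 ← R3 + 2/3·R1.
R4 ← R4 + 1/3·R1.
R5 ← R5 − 2/3·R1.
R2 ← R2 / (-25/6).
R1 ← R1 − 3·R2.
R3 ← R3 − 11/5·R2.
R4 ← R4 − 7/3·R2.
R5 ← R5 + 46/15·R2.
R3 ← R3 / (-134/375).
R1 ← R1 + 13/50·R3.
R2 ← R2 − 23/25·R3.
R4 ← R4 + 769/300·R3.
R5 ← R5 + 67/375·R3.
R4 ← R4 / (3795/536).
R1 ← R1 − 156/67·R4.
R2 ← R2 + 150/67·R4.
R3 ← R3 − 2181/670·R4.
Row 5 reduces to 0 = -2, a contradiction. The system is inconsistent.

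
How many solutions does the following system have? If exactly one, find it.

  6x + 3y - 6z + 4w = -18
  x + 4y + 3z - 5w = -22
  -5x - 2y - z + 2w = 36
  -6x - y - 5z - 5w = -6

x = -6, y = 2, z = 2, w = 6

Row-reduce the augmented matrix:
R1 ← R1 / (6).
R2 ← R2 − 1·R1.
R3 ← R3 + 5·R1.
R4 ← R4 + 6·R1.
R2 ← R2 / (7/2).
R1 ← R1 − 1/2·R2.
R3 ← R3 − 1/2·R2.
R4 ← R4 − 2·R2.
R3 ← R3 / (-46/7).
R1 ← R1 + 11/7·R3.
R2 ← R2 − 8/7·R3.
R4 ← R4 + 93/7·R3.
R4 ← R4 / (-1405/138).
R1 ← R1 − 1/138·R4.
R2 ← R2 + 38/69·R4.
R3 ← R3 + 43/46·R4.
Reading off the reduced rows gives x = -6, y = 2, z = 2, w = 6.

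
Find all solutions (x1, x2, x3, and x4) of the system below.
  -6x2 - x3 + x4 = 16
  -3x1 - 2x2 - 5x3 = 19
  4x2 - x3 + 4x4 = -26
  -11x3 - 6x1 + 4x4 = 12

infinitely many solutions

Row-reduce:
Swap R1 and R2.
R1 ← R1 / (-3).
R4 ← R4 + 6·R1.
R2 ← R2 / (-6).
R1 ← R1 − 2/3·R2.
R3 ← R3 − 4·R2.
R4 ← R4 − 4·R2.
R3 ← R3 / (-5/3).
R1 ← R1 − 14/9·R3.
R2 ← R2 − 1/6·R3.
R4 ← R4 + 5/3·R3.
Rank is 3 with 4 unknowns, leaving x4 free.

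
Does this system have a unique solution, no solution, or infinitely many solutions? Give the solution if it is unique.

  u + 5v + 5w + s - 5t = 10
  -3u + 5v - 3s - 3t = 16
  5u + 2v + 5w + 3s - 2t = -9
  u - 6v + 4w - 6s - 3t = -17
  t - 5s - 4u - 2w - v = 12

u = -6, v = 2, w = 4, s = 1, t = 3

Row-reduce the augmented matrix:
R2 ← R2 + 3·R1.
R3 ← R3 − 5·R1.
R4 ← R4 − 1·R1.
R5 ← R5 + 4·R1.
R2 ← R2 / (20).
R1 ← R1 − 5·R2.
R3 ← R3 + 23·R2.
R4 ← R4 + 11·R2.
R5 ← R5 − 19·R2.
R3 ← R3 / (-11/4).
R1 ← R1 − 5/4·R3.
R2 ← R2 − 3/4·R3.
R4 ← R4 − 29/4·R3.
R5 ← R5 − 15/4·R3.
R4 ← R4 / (-135/11).
R1 ← R1 − 1/11·R4.
R2 ← R2 + 6/11·R4.
R3 ← R3 − 8/11·R4.
R5 ← R5 + 41/11·R4.
R5 ← R5 / (1211/675).
R1 ← R1 − 359/675·R5.
R2 ← R2 + 43/225·R5.
R3 ← R3 + 638/675·R5.
R4 ← R4 − 101/675·R5.
Reading off the reduced rows gives u = -6, v = 2, w = 4, s = 1, t = 3.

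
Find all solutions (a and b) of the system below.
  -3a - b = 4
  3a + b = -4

Row-reduce:
R1 ← R1 / (-3).
R2 ← R2 − 3·R1.
Rank is 1 with 2 unknowns, leaving b free.

infinitely many solutions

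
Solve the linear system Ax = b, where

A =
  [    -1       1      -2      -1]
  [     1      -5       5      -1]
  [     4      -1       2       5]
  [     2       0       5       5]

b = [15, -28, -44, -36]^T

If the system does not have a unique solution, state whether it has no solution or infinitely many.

x_1 = -3, x_2 = 5, x_3 = -1, x_4 = -5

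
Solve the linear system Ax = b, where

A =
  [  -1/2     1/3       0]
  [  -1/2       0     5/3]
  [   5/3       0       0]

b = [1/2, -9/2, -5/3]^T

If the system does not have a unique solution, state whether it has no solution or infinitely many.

x_1 = -1, x_2 = 0, x_3 = -3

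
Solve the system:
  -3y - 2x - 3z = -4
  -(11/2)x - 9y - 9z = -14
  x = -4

infinitely many solutions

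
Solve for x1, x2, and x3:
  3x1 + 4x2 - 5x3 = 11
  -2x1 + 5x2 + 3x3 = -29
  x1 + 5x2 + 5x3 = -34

x1 = 1, x2 = -3, x3 = -4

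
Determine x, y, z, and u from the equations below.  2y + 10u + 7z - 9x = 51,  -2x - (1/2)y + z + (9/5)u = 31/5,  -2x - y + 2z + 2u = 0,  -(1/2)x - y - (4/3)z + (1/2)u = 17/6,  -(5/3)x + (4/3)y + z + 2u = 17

Row-reduce the augmented matrix:
R1 ← R1 / (-9).
R2 ← R2 + 2·R1.
R3 ← R3 + 2·R1.
R4 ← R4 + 1/2·R1.
R5 ← R5 + 5/3·R1.
R2 ← R2 / (-17/18).
R1 ← R1 + 2/9·R2.
R3 ← R3 + 13/9·R2.
R4 ← R4 + 10/9·R2.
R5 ← R5 − 26/27·R2.
R3 ← R3 / (22/17).
R1 ← R1 + 11/17·R3.
R2 ← R2 − 10/17·R3.
R4 ← R4 + 109/102·R3.
R5 ← R5 + 44/51·R3.
R4 ← R4 / (87/110).
R1 ← R1 + 4/5·R4.
R2 ← R2 − 14/55·R4.
R3 ← R3 − 18/55·R4.
R5 reduces to 0 = 0, so the extra equation is consistent.
Reading off the reduced rows gives x = -3, y = 6, z = -4, u = 4.

x = -3, y = 6, z = -4, u = 4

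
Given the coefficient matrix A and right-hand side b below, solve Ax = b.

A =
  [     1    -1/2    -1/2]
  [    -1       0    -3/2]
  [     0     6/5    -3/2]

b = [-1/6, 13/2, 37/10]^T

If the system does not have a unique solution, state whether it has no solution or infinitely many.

x_1 = -2, x_2 = -2/3, x_3 = -3

Row-reduce the augmented matrix:
R2 ← R2 + 1·R1.
R2 ← R2 / (-1/2).
R1 ← R1 + 1/2·R2.
R3 ← R3 − 6/5·R2.
R3 ← R3 / (-63/10).
R1 ← R1 − 3/2·R3.
R2 ← R2 − 4·R3.
Reading off the reduced rows gives x_1 = -2, x_2 = -2/3, x_3 = -3.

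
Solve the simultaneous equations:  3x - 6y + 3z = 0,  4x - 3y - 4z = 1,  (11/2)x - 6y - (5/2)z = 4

no solution

Row-reduce:
R1 ← R1 / (3).
R2 ← R2 − 4·R1.
R3 ← R3 − 11/2·R1.
R2 ← R2 / (5).
R1 ← R1 + 2·R2.
R3 ← R3 − 5·R2.
Row 3 reduces to 0 = 3, a contradiction. The system is inconsistent.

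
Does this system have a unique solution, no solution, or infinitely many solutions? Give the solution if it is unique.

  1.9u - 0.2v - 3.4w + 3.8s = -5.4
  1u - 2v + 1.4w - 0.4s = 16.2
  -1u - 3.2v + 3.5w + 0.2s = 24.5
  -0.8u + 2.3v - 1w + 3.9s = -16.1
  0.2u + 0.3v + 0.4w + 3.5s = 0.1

u = 2, v = -5, w = 3, s = 0

Row-reduce the augmented matrix:
R1 ← R1 / (19/10).
R2 ← R2 − 1·R1.
R3 ← R3 + 1·R1.
R4 ← R4 + 4/5·R1.
R5 ← R5 − 1/5·R1.
R2 ← R2 / (-36/19).
R1 ← R1 + 2/19·R2.
R3 ← R3 + 314/95·R2.
R4 ← R4 − 421/190·R2.
R5 ← R5 − 61/190·R2.
R3 ← R3 / (-289/75).
R1 ← R1 + 59/30·R3.
R2 ← R2 + 101/60·R3.
R4 ← R4 − 779/600·R3.
R5 ← R5 − 779/600·R3.
R4 ← R4 / (56011/11560).
R1 ← R1 + 651/578·R4.
R2 ← R2 + 1761/1156·R4.
R3 ← R3 + 479/289·R4.
R5 ← R5 − 56011/11560·R4.
R5 reduces to 0 = 0, so the extra equation is consistent.
Reading off the reduced rows gives u = 2, v = -5, w = 3, s = 0.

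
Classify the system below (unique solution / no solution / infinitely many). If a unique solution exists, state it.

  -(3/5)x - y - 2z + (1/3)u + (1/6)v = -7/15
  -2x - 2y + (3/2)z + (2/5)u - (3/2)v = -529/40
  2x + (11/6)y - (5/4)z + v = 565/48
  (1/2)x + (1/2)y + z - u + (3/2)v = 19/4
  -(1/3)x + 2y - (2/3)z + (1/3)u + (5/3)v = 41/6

x = 3, y = 1, z = -3/4, u = 1, v = 3

Row-reduce the augmented matrix:
R1 ← R1 / (-3/5).
R2 ← R2 + 2·R1.
R3 ← R3 − 2·R1.
R4 ← R4 − 1/2·R1.
R5 ← R5 + 1/3·R1.
R2 ← R2 / (4/3).
R1 ← R1 − 5/3·R2.
R3 ← R3 + 3/2·R2.
R4 ← R4 + 1/3·R2.
R5 ← R5 − 23/9·R2.
R3 ← R3 / (61/48).
R1 ← R1 + 55/8·R3.
R2 ← R2 − 49/8·R3.
R4 ← R4 − 11/8·R3.
R5 ← R5 + 365/24·R3.
R4 ← R4 / (-2263/1830).
R1 ← R1 − 123/61·R4.
R2 ← R2 + 124/61·R4.
R3 ← R3 − 224/915·R4.
R5 ← R5 − 14368/2745·R4.
R5 ← R5 / (31798/6789).
R1 ← R1 − 6185/4526·R5.
R2 ← R2 + 159/146·R5.
R3 ← R3 + 477/2263·R5.
R4 ← R4 + 7115/4526·R5.
Reading off the reduced rows gives x = 3, y = 1, z = -3/4, u = 1, v = 3.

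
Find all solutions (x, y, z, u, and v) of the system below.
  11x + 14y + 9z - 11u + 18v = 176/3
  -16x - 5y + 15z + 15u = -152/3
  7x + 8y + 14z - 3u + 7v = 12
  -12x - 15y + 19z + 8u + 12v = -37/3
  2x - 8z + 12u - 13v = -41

x = 2/3, y = 0, z = -1, u = -5/3, v = 7/3

Row-reduce the augmented matrix:
R1 ← R1 / (11).
R2 ← R2 + 16·R1.
R3 ← R3 − 7·R1.
R4 ← R4 + 12·R1.
R5 ← R5 − 2·R1.
R2 ← R2 / (169/11).
R1 ← R1 − 14/11·R2.
R3 ← R3 + 10/11·R2.
R4 ← R4 − 3/11·R2.
R5 ← R5 + 28/11·R2.
R3 ← R3 / (1679/169).
R1 ← R1 + 255/169·R3.
R2 ← R2 − 309/169·R3.
R4 ← R4 − 4786/169·R3.
R5 ← R5 + 842/169·R3.
R4 ← R4 / (-25547/1679).
R1 ← R1 + 535/1679·R4.
R2 ← R2 + 1327/1679·R4.
R3 ← R3 − 666/1679·R4.
R5 ← R5 − 26546/1679·R4.
R5 ← R5 / (705203/25547).
R1 ← R1 + 45985/25547·R5.
R2 ← R2 − 4841/25547·R5.
R3 ← R3 − 18805/25547·R5.
R4 ← R4 + 66242/25547·R5.
Reading off the reduced rows gives x = 2/3, y = 0, z = -1, u = -5/3, v = 7/3.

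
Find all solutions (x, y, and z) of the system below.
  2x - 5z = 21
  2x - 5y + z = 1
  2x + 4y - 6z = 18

x = -2, y = -2, z = -5

Row-reduce the augmented matrix:
R1 ← R1 / (2).
R2 ← R2 − 2·R1.
R3 ← R3 − 2·R1.
R2 ← R2 / (-5).
R3 ← R3 − 4·R2.
R3 ← R3 / (19/5).
R1 ← R1 + 5/2·R3.
R2 ← R2 + 6/5·R3.
Reading off the reduced rows gives x = -2, y = -2, z = -5.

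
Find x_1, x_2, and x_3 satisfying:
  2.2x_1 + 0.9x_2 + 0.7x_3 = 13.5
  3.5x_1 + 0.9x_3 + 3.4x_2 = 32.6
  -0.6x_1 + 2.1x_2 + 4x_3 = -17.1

Row-reduce the augmented matrix:
R1 ← R1 / (11/5).
R2 ← R2 − 7/2·R1.
R3 ← R3 + 3/5·R1.
R2 ← R2 / (433/220).
R1 ← R1 − 9/22·R2.
R3 ← R3 − 129/55·R2.
R3 ← R3 / (19249/4330).
R1 ← R1 − 157/433·R3.
R2 ← R2 + 47/433·R3.
Reading off the reduced rows gives x_1 = 6, x_2 = 5, x_3 = -6.

x_1 = 6, x_2 = 5, x_3 = -6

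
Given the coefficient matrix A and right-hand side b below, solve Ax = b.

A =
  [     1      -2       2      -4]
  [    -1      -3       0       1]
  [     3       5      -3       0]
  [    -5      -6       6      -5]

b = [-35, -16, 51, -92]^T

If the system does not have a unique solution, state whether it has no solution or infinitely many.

x_1 = 1, x_2 = 6, x_3 = -6, x_4 = 3

Row-reduce the augmented matrix:
R2 ← R2 + 1·R1.
R3 ← R3 − 3·R1.
R4 ← R4 + 5·R1.
R2 ← R2 / (-5).
R1 ← R1 + 2·R2.
R3 ← R3 − 11·R2.
R4 ← R4 + 16·R2.
R3 ← R3 / (-23/5).
R1 ← R1 − 6/5·R3.
R2 ← R2 + 2/5·R3.
R4 ← R4 − 48/5·R3.
R4 ← R4 / (-95/23).
R1 ← R1 + 32/23·R4.
R2 ← R2 − 3/23·R4.
R3 ← R3 + 27/23·R4.
Reading off the reduced rows gives x_1 = 1, x_2 = 6, x_3 = -6, x_4 = 3.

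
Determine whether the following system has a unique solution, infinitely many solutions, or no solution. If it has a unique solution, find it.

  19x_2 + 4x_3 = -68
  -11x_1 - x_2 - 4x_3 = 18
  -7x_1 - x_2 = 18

Row-reduce the augmented matrix:
Swap R1 and R2.
R1 ← R1 / (-11).
R3 ← R3 + 7·R1.
R2 ← R2 / (19).
R1 ← R1 − 1/11·R2.
R3 ← R3 + 4/11·R2.
R3 ← R3 / (548/209).
R1 ← R1 − 72/209·R3.
R2 ← R2 − 4/19·R3.
Reading off the reduced rows gives x_1 = -2, x_2 = -4, x_3 = 2.

x_1 = -2, x_2 = -4, x_3 = 2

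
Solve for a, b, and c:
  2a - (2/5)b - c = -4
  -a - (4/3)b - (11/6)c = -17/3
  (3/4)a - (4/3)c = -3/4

a = -1, b = 5, c = 0

Row-reduce the augmented matrix:
R1 ← R1 / (2).
R2 ← R2 + 1·R1.
R3 ← R3 − 3/4·R1.
R2 ← R2 / (-23/15).
R1 ← R1 + 1/5·R2.
R3 ← R3 − 3/20·R2.
R3 ← R3 / (-655/552).
R1 ← R1 + 9/46·R3.
R2 ← R2 − 35/23·R3.
Reading off the reduced rows gives a = -1, b = 5, c = 0.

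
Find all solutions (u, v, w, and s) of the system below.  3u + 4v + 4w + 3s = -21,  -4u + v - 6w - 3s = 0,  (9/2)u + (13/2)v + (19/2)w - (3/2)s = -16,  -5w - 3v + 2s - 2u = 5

no solution

Row-reduce:
R1 ← R1 / (3).
R2 ← R2 + 4·R1.
R3 ← R3 − 9/2·R1.
R4 ← R4 + 2·R1.
R2 ← R2 / (19/3).
R1 ← R1 − 4/3·R2.
R3 ← R3 − 1/2·R2.
R4 ← R4 + 1/3·R2.
R3 ← R3 / (135/38).
R1 ← R1 − 28/19·R3.
R2 ← R2 + 2/19·R3.
R4 ← R4 + 45/19·R3.
Row 4 reduces to 0 = 4/3, a contradiction. The system is inconsistent.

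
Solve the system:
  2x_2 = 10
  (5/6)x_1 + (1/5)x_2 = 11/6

Row-reduce the augmented matrix:
Swap R1 and R2.
R1 ← R1 / (5/6).
R2 ← R2 / (2).
R1 ← R1 − 6/25·R2.
Reading off the reduced rows gives x_1 = 1, x_2 = 5.

x_1 = 1, x_2 = 5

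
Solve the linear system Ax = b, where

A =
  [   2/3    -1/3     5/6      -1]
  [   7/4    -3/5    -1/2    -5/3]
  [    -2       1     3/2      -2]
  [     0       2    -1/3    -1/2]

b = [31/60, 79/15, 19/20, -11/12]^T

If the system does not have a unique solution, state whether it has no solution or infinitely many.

Row-reduce the augmented matrix:
R1 ← R1 / (2/3).
R2 ← R2 − 7/4·R1.
R3 ← R3 + 2·R1.
R2 ← R2 / (11/40).
R1 ← R1 + 1/2·R2.
R4 ← R4 − 2·R2.
R3 ← R3 / (4).
R1 ← R1 + 40/11·R3.
R2 ← R2 + 215/22·R3.
R4 ← R4 − 634/33·R3.
R4 ← R4 / (182/11).
R1 ← R1 + 142/33·R4.
R2 ← R2 + 2305/264·R4.
R3 ← R3 + 5/4·R4.
Reading off the reduced rows gives x_1 = -3/5, x_2 = -3/2, x_3 = -5/2, x_4 = -5/2.

x_1 = -3/5, x_2 = -3/2, x_3 = -5/2, x_4 = -5/2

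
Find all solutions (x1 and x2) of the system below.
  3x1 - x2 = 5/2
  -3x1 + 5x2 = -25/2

Row-reduce the augmented matrix:
R1 ← R1 / (3).
R2 ← R2 + 3·R1.
R2 ← R2 / (4).
R1 ← R1 + 1/3·R2.
Reading off the reduced rows gives x1 = 0, x2 = -5/2.

x1 = 0, x2 = -5/2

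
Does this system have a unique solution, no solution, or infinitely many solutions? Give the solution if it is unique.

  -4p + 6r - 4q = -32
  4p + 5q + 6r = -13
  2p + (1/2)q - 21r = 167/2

Row-reduce:
R1 ← R1 / (-4).
R2 ← R2 − 4·R1.
R3 ← R3 − 2·R1.
R1 ← R1 − 1·R2.
R3 ← R3 + 3/2·R2.
Rank is 2 with 3 unknowns, leaving r free.

infinitely many solutions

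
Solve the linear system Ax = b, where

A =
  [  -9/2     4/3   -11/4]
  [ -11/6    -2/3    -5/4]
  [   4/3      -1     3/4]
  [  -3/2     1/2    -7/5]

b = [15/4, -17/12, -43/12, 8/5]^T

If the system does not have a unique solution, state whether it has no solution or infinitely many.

Row-reduce:
R1 ← R1 / (-9/2).
R2 ← R2 + 11/6·R1.
R3 ← R3 − 4/3·R1.
R4 ← R4 + 3/2·R1.
R2 ← R2 / (-98/81).
R1 ← R1 + 8/27·R2.
R3 ← R3 + 49/81·R2.
R4 ← R4 − 1/18·R2.
Swap R3 and R4.
R3 ← R3 / (-137/280).
R1 ← R1 − 9/14·R3.
R2 ← R2 − 3/28·R3.
Row 4 reduces to 0 = -1, a contradiction. The system is inconsistent.

no solution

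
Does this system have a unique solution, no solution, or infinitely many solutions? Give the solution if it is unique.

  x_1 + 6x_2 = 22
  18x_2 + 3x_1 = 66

infinitely many solutions

Row-reduce:
R2 ← R2 − 3·R1.
Rank is 1 with 2 unknowns, leaving x_2 free.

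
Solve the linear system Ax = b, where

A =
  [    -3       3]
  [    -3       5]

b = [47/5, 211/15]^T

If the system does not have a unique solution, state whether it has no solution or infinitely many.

x_1 = -4/5, x_2 = 7/3

Row-reduce the augmented matrix:
R1 ← R1 / (-3).
R2 ← R2 + 3·R1.
R2 ← R2 / (2).
R1 ← R1 + 1·R2.
Reading off the reduced rows gives x_1 = -4/5, x_2 = 7/3.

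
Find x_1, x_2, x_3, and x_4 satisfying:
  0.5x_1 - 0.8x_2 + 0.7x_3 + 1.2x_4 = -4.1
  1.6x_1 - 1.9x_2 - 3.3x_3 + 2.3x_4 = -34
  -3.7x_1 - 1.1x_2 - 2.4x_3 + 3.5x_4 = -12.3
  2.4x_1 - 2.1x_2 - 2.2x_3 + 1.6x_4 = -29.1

Row-reduce the augmented matrix:
R1 ← R1 / (1/2).
R2 ← R2 − 8/5·R1.
R3 ← R3 + 37/10·R1.
R4 ← R4 − 12/5·R1.
R2 ← R2 / (33/50).
R1 ← R1 + 8/5·R2.
R3 ← R3 + 351/50·R2.
R4 ← R4 − 87/50·R2.
R3 ← R3 / (-3088/55).
R1 ← R1 + 397/33·R3.
R2 ← R2 + 277/33·R3.
R4 ← R4 − 199/22·R3.
R4 ← R4 / (-5747/7720).
R1 ← R1 + 1103/2316·R4.
R2 ← R2 + 4019/2316·R4.
R3 ← R3 − 55/772·R4.
Reading off the reduced rows gives x_1 = -4, x_2 = 1, x_3 = 5, x_4 = -4.

x_1 = -4, x_2 = 1, x_3 = 5, x_4 = -4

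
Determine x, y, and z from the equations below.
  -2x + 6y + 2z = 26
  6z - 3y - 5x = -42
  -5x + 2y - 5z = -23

Row-reduce the augmented matrix:
R1 ← R1 / (-2).
R2 ← R2 + 5·R1.
R3 ← R3 + 5·R1.
R2 ← R2 / (-18).
R1 ← R1 + 3·R2.
R3 ← R3 + 13·R2.
R3 ← R3 / (-193/18).
R1 ← R1 + 7/6·R3.
R2 ← R2 + 1/18·R3.
Reading off the reduced rows gives x = 6, y = 6, z = 1.

x = 6, y = 6, z = 1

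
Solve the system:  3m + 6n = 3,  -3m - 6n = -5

no solution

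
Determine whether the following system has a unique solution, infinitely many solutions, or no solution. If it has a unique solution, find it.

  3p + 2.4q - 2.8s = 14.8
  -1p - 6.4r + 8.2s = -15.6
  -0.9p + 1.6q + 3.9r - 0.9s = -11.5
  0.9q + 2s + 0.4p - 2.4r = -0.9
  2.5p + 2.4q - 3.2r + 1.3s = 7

p = 2, q = -1, r = -3, s = -4

Row-reduce the augmented matrix:
R1 ← R1 / (3).
R2 ← R2 + 1·R1.
R3 ← R3 + 9/10·R1.
R4 ← R4 − 2/5·R1.
R5 ← R5 − 5/2·R1.
R2 ← R2 / (4/5).
R1 ← R1 − 4/5·R2.
R3 ← R3 − 58/25·R2.
R4 ← R4 − 29/50·R2.
R5 ← R5 − 2/5·R2.
R3 ← R3 / (1123/50).
R1 ← R1 − 32/5·R3.
R2 ← R2 + 8·R3.
R4 ← R4 − 56/25·R3.
R4 ← R4 / (-83519/134760).
R1 ← R1 + 5725/3369·R4.
R2 ← R2 − 4301/4492·R4.
R3 ← R3 + 3422/3369·R4.
R5 reduces to 0 = 0, so the extra equation is consistent.
Reading off the reduced rows gives p = 2, q = -1, r = -3, s = -4.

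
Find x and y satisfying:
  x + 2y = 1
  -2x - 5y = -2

x = 1, y = 0

Row-reduce the augmented matrix:
R2 ← R2 + 2·R1.
R2 ← R2 / (-1).
R1 ← R1 − 2·R2.
Reading off the reduced rows gives x = 1, y = 0.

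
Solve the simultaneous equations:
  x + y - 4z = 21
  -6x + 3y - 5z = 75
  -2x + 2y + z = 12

x = -6, y = 3, z = -6

Row-reduce the augmented matrix:
R2 ← R2 + 6·R1.
R3 ← R3 + 2·R1.
R2 ← R2 / (9).
R1 ← R1 − 1·R2.
R3 ← R3 − 4·R2.
R3 ← R3 / (53/9).
R1 ← R1 + 7/9·R3.
R2 ← R2 + 29/9·R3.
Reading off the reduced rows gives x = -6, y = 3, z = -6.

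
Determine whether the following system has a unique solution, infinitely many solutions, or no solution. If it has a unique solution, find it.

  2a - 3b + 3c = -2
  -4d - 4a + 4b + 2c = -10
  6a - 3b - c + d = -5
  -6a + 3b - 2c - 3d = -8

Row-reduce the augmented matrix:
R1 ← R1 / (2).
R2 ← R2 + 4·R1.
R3 ← R3 − 6·R1.
R4 ← R4 + 6·R1.
R2 ← R2 / (-2).
R1 ← R1 + 3/2·R2.
R3 ← R3 − 6·R2.
R4 ← R4 + 6·R2.
R3 ← R3 / (14).
R1 ← R1 + 9/2·R3.
R2 ← R2 + 4·R3.
R4 ← R4 + 17·R3.
R4 ← R4 / (-61/14).
R1 ← R1 + 15/28·R4.
R2 ← R2 + 8/7·R4.
R3 ← R3 + 11/14·R4.
Reading off the reduced rows gives a = -1, b = 1, c = 1, d = 5.

a = -1, b = 1, c = 1, d = 5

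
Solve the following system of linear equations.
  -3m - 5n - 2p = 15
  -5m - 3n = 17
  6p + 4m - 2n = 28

m = -1, n = -4, p = 4

Row-reduce the augmented matrix:
R1 ← R1 / (-3).
R2 ← R2 + 5·R1.
R3 ← R3 − 4·R1.
R2 ← R2 / (16/3).
R1 ← R1 − 5/3·R2.
R3 ← R3 + 26/3·R2.
R3 ← R3 / (35/4).
R1 ← R1 + 3/8·R3.
R2 ← R2 − 5/8·R3.
Reading off the reduced rows gives m = -1, n = -4, p = 4.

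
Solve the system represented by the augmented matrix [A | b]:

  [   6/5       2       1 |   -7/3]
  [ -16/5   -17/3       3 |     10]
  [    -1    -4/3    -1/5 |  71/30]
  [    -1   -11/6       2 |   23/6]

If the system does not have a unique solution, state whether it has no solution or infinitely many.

Row-reduce the augmented matrix:
R1 ← R1 / (6/5).
R2 ← R2 + 16/5·R1.
R3 ← R3 + 1·R1.
R4 ← R4 + 1·R1.
R2 ← R2 / (-1/3).
R1 ← R1 − 5/3·R2.
R3 ← R3 − 1/3·R2.
R4 ← R4 + 1/6·R2.
R3 ← R3 / (63/10).
R1 ← R1 − 175/6·R3.
R2 ← R2 + 17·R3.
R4 reduces to 0 = 0, so the extra equation is consistent.
Reading off the reduced rows gives x_1 = -5/2, x_2 = 0, x_3 = 2/3.

x_1 = -5/2, x_2 = 0, x_3 = 2/3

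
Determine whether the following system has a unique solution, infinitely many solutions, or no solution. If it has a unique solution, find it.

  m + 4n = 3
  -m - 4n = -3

Row-reduce:
R2 ← R2 + 1·R1.
Rank is 1 with 2 unknowns, leaving n free.

infinitely many solutions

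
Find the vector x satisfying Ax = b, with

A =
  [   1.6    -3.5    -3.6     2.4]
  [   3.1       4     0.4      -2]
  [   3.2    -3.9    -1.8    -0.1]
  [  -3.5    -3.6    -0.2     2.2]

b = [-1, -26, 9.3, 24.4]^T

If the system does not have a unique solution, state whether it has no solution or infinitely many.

x_1 = -4, x_2 = -6, x_3 = 1, x_4 = -5

Row-reduce the augmented matrix:
R1 ← R1 / (8/5).
R2 ← R2 − 31/10·R1.
R3 ← R3 − 16/5·R1.
R4 ← R4 + 7/2·R1.
R2 ← R2 / (345/32).
R1 ← R1 + 35/16·R2.
R3 ← R3 − 31/10·R2.
R4 ← R4 + 1801/160·R2.
R3 ← R3 / (5657/1725).
R1 ← R1 + 52/69·R3.
R2 ← R2 − 236/345·R3.
R4 ← R4 + 647/1725·R3.
R4 ← R4 / (46751/282850).
R1 ← R1 + 15158/28285·R4.
R2 ← R2 − 182/28285·R4.
R3 ← R3 + 51541/56570·R4.
Reading off the reduced rows gives x_1 = -4, x_2 = -6, x_3 = 1, x_4 = -5.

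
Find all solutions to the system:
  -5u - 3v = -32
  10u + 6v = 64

Row-reduce:
R1 ← R1 / (-5).
R2 ← R2 − 10·R1.
Rank is 1 with 2 unknowns, leaving v free.

infinitely many solutions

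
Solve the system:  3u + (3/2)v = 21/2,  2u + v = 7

infinitely many solutions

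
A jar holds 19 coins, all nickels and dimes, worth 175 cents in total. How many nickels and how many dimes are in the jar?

Let n = nickels, d = dimes.
  n + d = 19
  5n + 10d = 175
From equation 1: n = 19 − d.
Substitute into equation 2 and solve: d = 16.
Then n = 3.

nickels: 3, dimes: 16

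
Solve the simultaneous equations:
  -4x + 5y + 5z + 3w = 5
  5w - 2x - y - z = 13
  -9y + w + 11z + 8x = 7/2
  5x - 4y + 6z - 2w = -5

no solution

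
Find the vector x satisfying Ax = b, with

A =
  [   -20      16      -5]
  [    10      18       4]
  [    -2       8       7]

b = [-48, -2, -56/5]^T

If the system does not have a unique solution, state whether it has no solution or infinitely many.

x_1 = 8/5, x_2 = -1, x_3 = 0

Row-reduce the augmented matrix:
R1 ← R1 / (-20).
R2 ← R2 − 10·R1.
R3 ← R3 + 2·R1.
R2 ← R2 / (26).
R1 ← R1 + 4/5·R2.
R3 ← R3 − 32/5·R2.
R3 ← R3 / (927/130).
R1 ← R1 − 77/260·R3.
R2 ← R2 − 3/52·R3.
Reading off the reduced rows gives x_1 = 8/5, x_2 = -1, x_3 = 0.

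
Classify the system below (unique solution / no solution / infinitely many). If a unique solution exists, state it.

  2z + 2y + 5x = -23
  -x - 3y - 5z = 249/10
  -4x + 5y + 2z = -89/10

x = -12/5, y = -5/2, z = -3

Row-reduce the augmented matrix:
R1 ← R1 / (5).
R2 ← R2 + 1·R1.
R3 ← R3 + 4·R1.
R2 ← R2 / (-13/5).
R1 ← R1 − 2/5·R2.
R3 ← R3 − 33/5·R2.
R3 ← R3 / (-105/13).
R1 ← R1 + 4/13·R3.
R2 ← R2 − 23/13·R3.
Reading off the reduced rows gives x = -12/5, y = -5/2, z = -3.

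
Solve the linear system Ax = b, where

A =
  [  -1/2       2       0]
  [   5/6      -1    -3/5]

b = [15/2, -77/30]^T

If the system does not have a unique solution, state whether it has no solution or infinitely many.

Row-reduce:
R1 ← R1 / (-1/2).
R2 ← R2 − 5/6·R1.
R2 ← R2 / (7/3).
R1 ← R1 + 4·R2.
Rank is 2 with 3 unknowns, leaving x_3 free.

infinitely many solutions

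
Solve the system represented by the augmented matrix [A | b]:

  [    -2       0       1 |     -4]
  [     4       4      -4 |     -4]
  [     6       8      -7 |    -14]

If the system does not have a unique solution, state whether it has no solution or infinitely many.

Row-reduce:
R1 ← R1 / (-2).
R2 ← R2 − 4·R1.
R3 ← R3 − 6·R1.
R2 ← R2 / (4).
R3 ← R3 − 8·R2.
Row 3 reduces to 0 = -2, a contradiction. The system is inconsistent.

no solution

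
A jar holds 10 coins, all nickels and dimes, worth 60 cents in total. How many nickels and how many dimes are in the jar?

nickels: 8, dimes: 2

Let n = nickels, d = dimes.
  n + d = 10
  5n + 10d = 60
Row-reduce the augmented matrix:
R2 ← R2 − 5·R1.
R2 ← R2 / (5).
R1 ← R1 − 1·R2.
Reading off the reduced rows gives n = 8, d = 2.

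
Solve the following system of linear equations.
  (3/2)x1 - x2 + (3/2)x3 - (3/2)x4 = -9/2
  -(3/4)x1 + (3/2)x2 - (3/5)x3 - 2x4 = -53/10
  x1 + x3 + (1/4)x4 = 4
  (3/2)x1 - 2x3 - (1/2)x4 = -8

Row-reduce the augmented matrix:
R1 ← R1 / (3/2).
R2 ← R2 + 3/4·R1.
R3 ← R3 − 1·R1.
R4 ← R4 − 3/2·R1.
R1 ← R1 + 2/3·R2.
R3 ← R3 − 2/3·R2.
R4 ← R4 − 1·R2.
R3 ← R3 / (-1/10).
R1 ← R1 − 11/10·R3.
R2 ← R2 − 3/20·R3.
R4 ← R4 + 73/20·R3.
R4 ← R4 / (-2611/24).
R1 ← R1 − 373/12·R4.
R2 ← R2 − 15/8·R4.
R3 ← R3 + 185/6·R4.
Reading off the reduced rows gives x1 = 0, x2 = 3, x3 = 3, x4 = 4.

x1 = 0, x2 = 3, x3 = 3, x4 = 4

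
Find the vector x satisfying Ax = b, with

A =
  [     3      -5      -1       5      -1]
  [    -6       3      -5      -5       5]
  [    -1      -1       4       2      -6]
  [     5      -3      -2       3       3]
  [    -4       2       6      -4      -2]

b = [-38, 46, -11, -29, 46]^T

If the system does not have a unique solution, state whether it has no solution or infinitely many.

x_1 = -4, x_2 = -1, x_3 = 3, x_4 = -5, x_5 = 3

Row-reduce the augmented matrix:
R1 ← R1 / (3).
R2 ← R2 + 6·R1.
R3 ← R3 + 1·R1.
R4 ← R4 − 5·R1.
R5 ← R5 + 4·R1.
R2 ← R2 / (-7).
R1 ← R1 + 5/3·R2.
R3 ← R3 + 8/3·R2.
R4 ← R4 − 16/3·R2.
R5 ← R5 + 14/3·R2.
R3 ← R3 / (19/3).
R1 ← R1 − 4/3·R3.
R2 ← R2 − 1·R3.
R4 ← R4 + 17/3·R3.
R5 ← R5 − 28/3·R3.
R4 ← R4 / (1/19).
R1 ← R1 − 2/19·R4.
R2 ← R2 + 132/133·R4.
R3 ← R3 − 37/133·R4.
R5 ← R5 + 62/19·R4.
R5 ← R5 / (22).
R2 ← R2 − 40/7·R5.
R3 ← R3 + 18/7·R5.
R4 ← R4 − 5·R5.
Reading off the reduced rows gives x_1 = -4, x_2 = -1, x_3 = 3, x_4 = -5, x_5 = 3.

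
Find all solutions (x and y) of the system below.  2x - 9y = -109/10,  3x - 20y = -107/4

x = 7/4, y = 8/5

Row-reduce the augmented matrix:
R1 ← R1 / (2).
R2 ← R2 − 3·R1.
R2 ← R2 / (-13/2).
R1 ← R1 + 9/2·R2.
Reading off the reduced rows gives x = 7/4, y = 8/5.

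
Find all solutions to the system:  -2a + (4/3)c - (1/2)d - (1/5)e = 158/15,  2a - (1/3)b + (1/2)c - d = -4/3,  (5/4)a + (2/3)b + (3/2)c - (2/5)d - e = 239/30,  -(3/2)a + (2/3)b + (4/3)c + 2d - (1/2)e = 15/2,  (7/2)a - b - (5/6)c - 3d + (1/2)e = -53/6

infinitely many solutions

Row-reduce:
R1 ← R1 / (-2).
R2 ← R2 − 2·R1.
R3 ← R3 − 5/4·R1.
R4 ← R4 + 3/2·R1.
R5 ← R5 − 7/2·R1.
R2 ← R2 / (-1/3).
R3 ← R3 − 2/3·R2.
R4 ← R4 − 2/3·R2.
R5 ← R5 + 1·R2.
R3 ← R3 / (6).
R1 ← R1 + 2/3·R3.
R2 ← R2 + 11/2·R3.
R4 ← R4 − 4·R3.
R5 ← R5 + 4·R3.
R4 ← R4 / (37/20).
R1 ← R1 + 13/80·R4.
R2 ← R2 − 351/320·R4.
R3 ← R3 + 99/160·R4.
R5 ← R5 + 37/20·R4.
Rank is 4 with 5 unknowns, leaving e free.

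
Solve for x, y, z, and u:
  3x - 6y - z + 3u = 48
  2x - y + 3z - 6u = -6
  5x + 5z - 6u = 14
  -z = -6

x = 4, y = -4, z = 6, u = 6

Row-reduce the augmented matrix:
R1 ← R1 / (3).
R2 ← R2 − 2·R1.
R3 ← R3 − 5·R1.
R2 ← R2 / (3).
R1 ← R1 + 2·R2.
R3 ← R3 − 10·R2.
R3 ← R3 / (-50/9).
R1 ← R1 − 19/9·R3.
R2 ← R2 − 11/9·R3.
R4 ← R4 + 1·R3.
R4 ← R4 / (-141/50).
R1 ← R1 − 81/50·R4.
R2 ← R2 − 39/50·R4.
R3 ← R3 + 141/50·R4.
Reading off the reduced rows gives x = 4, y = -4, z = 6, u = 6.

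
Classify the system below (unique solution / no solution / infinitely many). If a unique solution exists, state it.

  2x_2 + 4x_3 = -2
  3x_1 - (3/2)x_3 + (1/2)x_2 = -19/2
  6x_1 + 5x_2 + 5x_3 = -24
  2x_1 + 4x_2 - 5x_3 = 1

no solution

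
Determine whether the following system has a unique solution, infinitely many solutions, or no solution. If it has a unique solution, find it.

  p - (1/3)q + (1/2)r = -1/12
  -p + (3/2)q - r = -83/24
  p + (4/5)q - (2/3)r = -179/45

p = -4/3, q = -11/4, r = 2/3

Row-reduce the augmented matrix:
R2 ← R2 + 1·R1.
R3 ← R3 − 1·R1.
R2 ← R2 / (7/6).
R1 ← R1 + 1/3·R2.
R3 ← R3 − 17/15·R2.
R3 ← R3 / (-143/210).
R1 ← R1 − 5/14·R3.
R2 ← R2 + 3/7·R3.
Reading off the reduced rows gives p = -4/3, q = -11/4, r = 2/3.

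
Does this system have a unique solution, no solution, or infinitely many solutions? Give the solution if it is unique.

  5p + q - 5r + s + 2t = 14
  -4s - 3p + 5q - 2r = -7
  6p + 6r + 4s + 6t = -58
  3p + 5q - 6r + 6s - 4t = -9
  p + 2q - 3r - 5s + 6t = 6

p = 1, q = -6, r = -5, s = -4, t = -3

Row-reduce the augmented matrix:
R1 ← R1 / (5).
R2 ← R2 + 3·R1.
R3 ← R3 − 6·R1.
R4 ← R4 − 3·R1.
R5 ← R5 − 1·R1.
R2 ← R2 / (28/5).
R1 ← R1 − 1/5·R2.
R3 ← R3 + 6/5·R2.
R4 ← R4 − 22/5·R2.
R5 ← R5 − 9/5·R2.
R3 ← R3 / (153/14).
R1 ← R1 + 23/28·R3.
R2 ← R2 + 25/28·R3.
R4 ← R4 − 13/14·R3.
R5 ← R5 + 11/28·R3.
R4 ← R4 / (1208/153).
R1 ← R1 − 73/153·R4.
R2 ← R2 + 67/153·R4.
R3 ← R3 − 29/153·R4.
R5 ← R5 + 617/153·R4.
R5 ← R5 / (1237/604).
R1 ← R1 − 627/604·R5.
R2 ← R2 − 103/604·R5.
R3 ← R3 − 307/604·R5.
R4 ← R4 + 495/604·R5.
Reading off the reduced rows gives p = 1, q = -6, r = -5, s = -4, t = -3.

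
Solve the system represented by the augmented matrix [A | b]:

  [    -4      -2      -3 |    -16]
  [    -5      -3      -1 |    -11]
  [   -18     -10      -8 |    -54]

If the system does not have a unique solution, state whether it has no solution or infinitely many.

Row-reduce:
R1 ← R1 / (-4).
R2 ← R2 + 5·R1.
R3 ← R3 + 18·R1.
R2 ← R2 / (-1/2).
R1 ← R1 − 1/2·R2.
R3 ← R3 + 1·R2.
Rank is 2 with 3 unknowns, leaving x_3 free.

infinitely many solutions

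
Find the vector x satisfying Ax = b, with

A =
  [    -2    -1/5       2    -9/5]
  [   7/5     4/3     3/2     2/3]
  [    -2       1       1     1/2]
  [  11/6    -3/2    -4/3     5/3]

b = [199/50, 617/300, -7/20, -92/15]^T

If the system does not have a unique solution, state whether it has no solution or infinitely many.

x_1 = 3/5, x_2 = 8/5, x_3 = 1/2, x_4 = -5/2

Row-reduce the augmented matrix:
R1 ← R1 / (-2).
R2 ← R2 − 7/5·R1.
R3 ← R3 + 2·R1.
R4 ← R4 − 11/6·R1.
R2 ← R2 / (179/150).
R1 ← R1 − 1/10·R2.
R3 ← R3 − 6/5·R2.
R4 ← R4 + 101/60·R2.
R3 ← R3 / (-701/179).
R1 ← R1 + 445/358·R3.
R2 ← R2 − 435/179·R3.
R4 ← R4 − 3287/716·R3.
R4 ← R4 / (43327/16824).
R1 ← R1 − 85/2804·R4.
R2 ← R2 − 1823/1402·R4.
R3 ← R3 + 1037/1402·R4.
Reading off the reduced rows gives x_1 = 3/5, x_2 = 8/5, x_3 = 1/2, x_4 = -5/2.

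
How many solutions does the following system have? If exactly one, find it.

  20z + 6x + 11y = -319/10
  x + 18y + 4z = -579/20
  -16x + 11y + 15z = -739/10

x = 9/4, y = -7/5, z = -3/2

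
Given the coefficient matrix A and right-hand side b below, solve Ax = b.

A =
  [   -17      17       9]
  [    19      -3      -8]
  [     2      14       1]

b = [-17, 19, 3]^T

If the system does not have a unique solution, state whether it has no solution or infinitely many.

no solution

Row-reduce:
R1 ← R1 / (-17).
R2 ← R2 − 19·R1.
R3 ← R3 − 2·R1.
R2 ← R2 / (16).
R1 ← R1 + 1·R2.
R3 ← R3 − 16·R2.
Row 3 reduces to 0 = 1, a contradiction. The system is inconsistent.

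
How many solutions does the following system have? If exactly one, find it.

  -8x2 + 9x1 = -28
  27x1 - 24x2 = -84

infinitely many solutions

Row-reduce:
R1 ← R1 / (9).
R2 ← R2 − 27·R1.
Rank is 1 with 2 unknowns, leaving x2 free.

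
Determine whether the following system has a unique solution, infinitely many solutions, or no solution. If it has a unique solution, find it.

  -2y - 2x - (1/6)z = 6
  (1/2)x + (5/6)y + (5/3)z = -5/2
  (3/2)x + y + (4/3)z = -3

x = 0, y = -3, z = 0

Row-reduce the augmented matrix:
R1 ← R1 / (-2).
R2 ← R2 − 1/2·R1.
R3 ← R3 − 3/2·R1.
R2 ← R2 / (1/3).
R1 ← R1 − 1·R2.
R3 ← R3 + 1/2·R2.
R3 ← R3 / (175/48).
R1 ← R1 + 115/24·R3.
R2 ← R2 − 39/8·R3.
Reading off the reduced rows gives x = 0, y = -3, z = 0.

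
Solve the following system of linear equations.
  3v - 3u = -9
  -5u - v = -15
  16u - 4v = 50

no solution

Row-reduce:
R1 ← R1 / (-3).
R2 ← R2 + 5·R1.
R3 ← R3 − 16·R1.
R2 ← R2 / (-6).
R1 ← R1 + 1·R2.
R3 ← R3 − 12·R2.
Row 3 reduces to 0 = 2, a contradiction. The system is inconsistent.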